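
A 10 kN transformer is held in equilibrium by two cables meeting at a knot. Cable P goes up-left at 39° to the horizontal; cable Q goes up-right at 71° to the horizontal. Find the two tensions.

ΣF_x = 0: −T_P·cos39° + T_Q·cos71° = 0 → T_Q = 2.38705·T_P.
ΣF_y = 0: T_P·sin39° + T_Q·sin71° = 10.
Substitute: T_P·(0.62932 + 2.38705·0.945519) = 10 → T_P = 3.46462 ≈ 3.465 kN.
Then T_Q = 2.38705 × 3.46462 = 8.270 kN.

T_P = 3.465 kN, T_Q = 8.270 kN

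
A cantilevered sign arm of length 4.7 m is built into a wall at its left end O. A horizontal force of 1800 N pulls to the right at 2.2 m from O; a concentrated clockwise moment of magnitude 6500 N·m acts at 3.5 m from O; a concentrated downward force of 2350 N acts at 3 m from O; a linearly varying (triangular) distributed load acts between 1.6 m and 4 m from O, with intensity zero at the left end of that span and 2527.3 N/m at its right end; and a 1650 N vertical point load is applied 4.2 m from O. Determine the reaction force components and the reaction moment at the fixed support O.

O_x = -1800 N, O_y = 7033 N, M_O = 30180 N·m

Resultant of the triangular load: ½ × 2527.3 × 2.4 = 3032.76 N, acting at 3.2 m from O (one-third of the span from the peak).
ΣF_x = 0: O_x + 1800 = 0 → O_x = -1800 N.
ΣF_y = 0: O_y − 2350 − ½·2527.3·2.4 − 1650 = 0 → O_y = 7033 N.
ΣM about O: M_O − 6500 − 2350·3 − (½·2527.3·2.4)·3.2 − 1650·4.2 = 0 → M_O = 30180 N·m.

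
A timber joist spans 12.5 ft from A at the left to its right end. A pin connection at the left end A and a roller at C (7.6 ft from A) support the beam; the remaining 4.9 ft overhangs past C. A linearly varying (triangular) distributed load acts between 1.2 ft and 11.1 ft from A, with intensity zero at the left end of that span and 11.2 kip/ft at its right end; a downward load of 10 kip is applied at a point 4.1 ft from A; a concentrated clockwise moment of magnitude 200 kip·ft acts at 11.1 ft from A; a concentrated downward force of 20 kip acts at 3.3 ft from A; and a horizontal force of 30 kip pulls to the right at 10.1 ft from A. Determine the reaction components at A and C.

Resultant of the triangular load: ½ × 11.2 × 9.9 = 55.44 kip, acting at 7.8 ft from A (one-third of the span from the peak).
ΣM about A: C_y·7.6 − (½·11.2·9.9)·7.8 − 10·4.1 − 200 − 20·3.3 = 0 → C_y = 739.432/7.6 = 97.2937 ≈ 97.29 kip.
ΣF_y = 0: A_y + 97.2937 − ½·11.2·9.9 − 10 − 20 = 0 → A_y = -11.85 kip.
ΣF_x = 0: A_x + 30 = 0 → A_x = -30.00 kip.

A_x = -30.00 kip, A_y = -11.85 kip, C_y = 97.29 kip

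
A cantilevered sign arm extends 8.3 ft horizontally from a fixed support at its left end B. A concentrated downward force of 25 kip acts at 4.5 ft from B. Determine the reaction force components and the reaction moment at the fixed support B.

B_x = 0, B_y = 25.00 kip, M_B = 112.5 kip·ft

ΣF_x = 0: B_x = 0.
ΣF_y = 0: B_y − 25 = 0 → B_y = 25.00 kip.
ΣM about B: M_B − 25·4.5 = 0 → M_B = 112.5 kip·ft.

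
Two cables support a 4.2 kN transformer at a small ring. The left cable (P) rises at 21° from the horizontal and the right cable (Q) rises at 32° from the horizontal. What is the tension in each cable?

ΣF_x = 0: −T_P·cos21° + T_Q·cos32° = 0 → T_Q = 1.10086·T_P.
ΣF_y = 0: T_P·sin21° + T_Q·sin32° = 4.2.
Substitute: T_P·(0.358368 + 1.10086·0.529919) = 4.2 → T_P = 4.45986 ≈ 4.460 kN.
Then T_Q = 1.10086 × 4.45986 = 4.910 kN.

T_P = 4.460 kN, T_Q = 4.910 kN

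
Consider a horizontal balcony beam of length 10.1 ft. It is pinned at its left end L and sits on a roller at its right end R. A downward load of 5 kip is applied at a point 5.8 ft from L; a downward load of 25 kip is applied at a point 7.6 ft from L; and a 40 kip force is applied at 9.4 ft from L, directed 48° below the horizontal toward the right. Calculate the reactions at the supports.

Taking moments about L: R_y·10.1 − 5·5.8 − 25·7.6 − 40·sin48°·9.4 = 0 → R_y = 498.422/10.1 = 49.3487 ≈ 49.35 kip.
ΣF_y = 0: L_y + 49.3487 − 5 − 25 − 40·sin48° = 0 → L_y = 10.38 kip.
ΣF_x = 0: L_x + 40·cos48° = 0 → L_x = -26.77 kip.

L_x = -26.77 kip, L_y = 10.38 kip, R_y = 49.35 kip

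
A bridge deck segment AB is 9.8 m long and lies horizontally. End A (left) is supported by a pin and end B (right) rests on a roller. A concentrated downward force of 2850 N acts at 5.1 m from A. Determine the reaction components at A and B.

Moments about A: B_y·9.8 − 2850·5.1 = 0 → B_y = 14535/9.8 = 1483.16 ≈ 1483 N.
ΣF_y = 0: A_y + 1483.16 − 2850 = 0 → A_y = 1367 N.
ΣF_x = 0: no horizontal applied forces, so A_x = 0.

A_x = 0, A_y = 1367 N, B_y = 1483 N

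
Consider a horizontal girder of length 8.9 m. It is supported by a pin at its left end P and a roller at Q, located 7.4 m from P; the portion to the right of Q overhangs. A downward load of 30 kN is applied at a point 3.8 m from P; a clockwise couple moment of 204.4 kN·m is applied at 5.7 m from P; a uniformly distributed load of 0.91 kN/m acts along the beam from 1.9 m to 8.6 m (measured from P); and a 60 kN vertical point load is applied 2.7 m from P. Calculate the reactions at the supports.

Resultant of the distributed load: 0.91 × 6.7 = 6.097 kN at 5.25 m from P.
ΣM about P: Q_y·7.4 − 30·3.8 − 204.4 − (0.91·6.7)·5.25 − 60·2.7 = 0 → Q_y = 512.40925/7.4 = 69.2445 ≈ 69.24 kN.
ΣF_y = 0: P_y + 69.2445 − 30 − 0.91·6.7 − 60 = 0 → P_y = 26.85 kN.
ΣF_x = 0: no horizontal applied forces, so P_x = 0.

P_x = 0, P_y = 26.85 kN, Q_y = 69.24 kN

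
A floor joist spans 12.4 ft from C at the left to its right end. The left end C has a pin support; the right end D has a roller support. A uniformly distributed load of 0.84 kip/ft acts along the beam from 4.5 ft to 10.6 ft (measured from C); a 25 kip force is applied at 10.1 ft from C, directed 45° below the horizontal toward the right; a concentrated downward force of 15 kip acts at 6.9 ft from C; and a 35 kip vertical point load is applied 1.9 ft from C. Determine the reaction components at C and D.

Resultant of the distributed load: 0.84 × 6.1 = 5.124 kip at 7.55 ft from C.
ΣM about C: D_y·12.4 − (0.84·6.1)·7.55 − 25·sin45°·10.1 − 15·6.9 − 35·1.9 = 0 → D_y = 387.231/12.4 = 31.2283 ≈ 31.23 kip.
ΣF_y = 0: C_y + 31.2283 − 0.84·6.1 − 25·sin45° − 15 − 35 = 0 → C_y = 41.57 kip.
ΣF_x = 0: C_x + 25·cos45° = 0 → C_x = -17.68 kip.

C_x = -17.68 kip, C_y = 41.57 kip, D_y = 31.23 kip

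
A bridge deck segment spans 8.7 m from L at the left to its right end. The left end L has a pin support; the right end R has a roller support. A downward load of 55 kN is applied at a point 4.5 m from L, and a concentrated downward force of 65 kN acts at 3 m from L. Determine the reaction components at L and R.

Taking moments about L: R_y·8.7 − 55·4.5 − 65·3 = 0 → R_y = 442.5/8.7 = 50.8621 ≈ 50.86 kN.
ΣF_y = 0: L_y + 50.8621 − 55 − 65 = 0 → L_y = 69.14 kN.
ΣF_x = 0: no horizontal applied forces, so L_x = 0.

L_x = 0, L_y = 69.14 kN, R_y = 50.86 kN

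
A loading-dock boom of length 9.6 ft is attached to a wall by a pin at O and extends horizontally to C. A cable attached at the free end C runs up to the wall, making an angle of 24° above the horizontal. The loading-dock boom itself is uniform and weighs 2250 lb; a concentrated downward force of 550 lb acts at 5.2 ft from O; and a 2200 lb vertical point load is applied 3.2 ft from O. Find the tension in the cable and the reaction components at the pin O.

ΣM about O: T·sin24°·9.6 − 2250·4.8 − 550·5.2 − 2200·3.2 = 0 → T = 20700/(9.6·0.406737) = 5301.34 ≈ 5301 lb.
ΣF_x = 0: O_x − T·cos24° = 0 → O_x = 5301.34 × 0.913545 = 4843 lb.
ΣF_y = 0: O_y + T·sin24° − 2250 − 550 − 2200 = 0 → O_y = 5000 − 5301.34 × 0.406737 = 2844 lb.

T = 5301 lb, O_x = 4843 lb, O_y = 2844 lb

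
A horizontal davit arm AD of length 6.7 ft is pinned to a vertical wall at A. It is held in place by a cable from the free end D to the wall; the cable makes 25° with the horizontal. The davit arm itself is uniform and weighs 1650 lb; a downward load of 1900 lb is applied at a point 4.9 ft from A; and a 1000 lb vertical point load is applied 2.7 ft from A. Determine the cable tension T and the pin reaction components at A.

ΣM about A: T·sin25°·6.7 − 1650·3.35 − 1900·4.9 − 1000·2.7 = 0 → T = 17537.5/(6.7·0.422618) = 6193.62 ≈ 6194 lb.
ΣF_x = 0: A_x − T·cos25° = 0 → A_x = 6193.62 × 0.906308 = 5613 lb.
ΣF_y = 0: A_y + T·sin25° − 1650 − 1900 − 1000 = 0 → A_y = 4550 − 6193.62 × 0.422618 = 1932 lb.

T = 6194 lb, A_x = 5613 lb, A_y = 1932 lb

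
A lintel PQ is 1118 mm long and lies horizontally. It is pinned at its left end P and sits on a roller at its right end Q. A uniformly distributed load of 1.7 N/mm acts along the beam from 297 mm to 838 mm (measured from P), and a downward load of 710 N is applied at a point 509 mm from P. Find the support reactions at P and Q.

Resultant of the distributed load: 1.7 × 541 = 919.7 N at 567.5 mm from P.
Taking moments about P: Q_y·1118 − (1.7·541)·567.5 − 710·509 = 0 → Q_y = 883319.75/1118 = 790.089 ≈ 790.1 N.
ΣF_y = 0: P_y + 790.089 − 1.7·541 − 710 = 0 → P_y = 839.6 N.
ΣF_x = 0: no horizontal applied forces, so P_x = 0.

P_x = 0, P_y = 839.6 N, Q_y = 790.1 N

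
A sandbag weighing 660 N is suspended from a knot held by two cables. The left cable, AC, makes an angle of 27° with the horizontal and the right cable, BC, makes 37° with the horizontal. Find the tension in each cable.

ΣF_x = 0: −T_AC·cos27° + T_BC·cos37° = 0 → T_BC = 1.11566·T_AC.
ΣF_y = 0: T_AC·sin27° + T_BC·sin37° = 660.
Substitute: T_AC·(0.45399 + 1.11566·0.601815) = 660 → T_AC = 586.452 ≈ 586.5 N.
Then T_BC = 1.11566 × 586.452 = 654.3 N.

T_AC = 586.5 N, T_BC = 654.3 N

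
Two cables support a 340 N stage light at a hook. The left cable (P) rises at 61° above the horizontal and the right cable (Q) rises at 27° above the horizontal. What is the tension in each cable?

T_P = 303.1 N, T_Q = 164.9 N

ΣF_x = 0: −T_P·cos61° + T_Q·cos27° = 0 → T_Q = 0.544115·T_P.
ΣF_y = 0: T_P·sin61° + T_Q·sin27° = 340.
Substitute: T_P·(0.87462 + 0.544115·0.45399) = 340 → T_P = 303.127 ≈ 303.1 N.
Then T_Q = 0.544115 × 303.127 = 164.9 N.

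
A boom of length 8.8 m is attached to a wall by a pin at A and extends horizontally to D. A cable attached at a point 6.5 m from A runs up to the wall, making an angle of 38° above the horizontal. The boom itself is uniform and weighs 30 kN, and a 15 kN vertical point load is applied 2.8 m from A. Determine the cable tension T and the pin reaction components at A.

ΣM about A: T·sin38°·6.5 − 30·4.4 − 15·2.8 = 0 → T = 174/(6.5·0.615661) = 43.4805 ≈ 43.48 kN.
ΣF_x = 0: A_x − T·cos38° = 0 → A_x = 43.4805 × 0.788011 = 34.26 kN.
ΣF_y = 0: A_y + T·sin38° − 30 − 15 = 0 → A_y = 45 − 43.4805 × 0.615661 = 18.23 kN.

T = 43.48 kN, A_x = 34.26 kN, A_y = 18.23 kN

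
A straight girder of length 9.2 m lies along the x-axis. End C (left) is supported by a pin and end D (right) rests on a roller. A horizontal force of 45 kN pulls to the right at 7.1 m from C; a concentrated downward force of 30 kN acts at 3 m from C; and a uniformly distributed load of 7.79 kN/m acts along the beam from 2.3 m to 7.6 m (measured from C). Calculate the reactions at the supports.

Resultant of the distributed load: 7.79 × 5.3 = 41.287 kN at 4.95 m from C.
Taking moments about C: D_y·9.2 − 30·3 − (7.79·5.3)·4.95 = 0 → D_y = 294.37065/9.2 = 31.9968 ≈ 32.00 kN.
ΣF_y = 0: C_y + 31.9968 − 30 − 7.79·5.3 = 0 → C_y = 39.29 kN.
ΣF_x = 0: C_x + 45 = 0 → C_x = -45.00 kN.

C_x = -45.00 kN, C_y = 39.29 kN, D_y = 32.00 kN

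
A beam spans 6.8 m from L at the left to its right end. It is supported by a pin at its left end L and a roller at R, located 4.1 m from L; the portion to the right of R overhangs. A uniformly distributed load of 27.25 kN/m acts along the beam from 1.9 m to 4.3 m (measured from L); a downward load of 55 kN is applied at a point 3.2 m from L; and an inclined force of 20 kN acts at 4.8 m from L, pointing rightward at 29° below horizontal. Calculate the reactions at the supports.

L_x = -17.49 kN, L_y = 26.37 kN, R_y = 103.7 kN

Resultant of the distributed load: 27.25 × 2.4 = 65.4 kN at 3.1 m from L.
Taking moments about L: R_y·4.1 − (27.25·2.4)·3.1 − 55·3.2 − 20·sin29°·4.8 = 0 → R_y = 425.282/4.1 = 103.727 ≈ 103.7 kN.
ΣF_y = 0: L_y + 103.727 − 27.25·2.4 − 55 − 20·sin29° = 0 → L_y = 26.37 kN.
ΣF_x = 0: L_x + 20·cos29° = 0 → L_x = -17.49 kN.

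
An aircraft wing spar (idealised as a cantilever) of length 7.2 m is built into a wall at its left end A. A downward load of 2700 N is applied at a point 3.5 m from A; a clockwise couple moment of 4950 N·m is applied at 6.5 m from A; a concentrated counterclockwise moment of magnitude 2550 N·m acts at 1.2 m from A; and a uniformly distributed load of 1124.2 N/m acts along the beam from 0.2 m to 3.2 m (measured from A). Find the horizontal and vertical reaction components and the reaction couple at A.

Resultant of the distributed load: 1124.2 × 3 = 3372.6 N at 1.7 m from A.
ΣF_x = 0: A_x = 0.
ΣF_y = 0: A_y − 2700 − 1124.2·3 = 0 → A_y = 6073 N.
ΣM about A: M_A − 2700·3.5 − 4950 + 2550 − (1124.2·3)·1.7 = 0 → M_A = 17580 N·m.

A_x = 0, A_y = 6073 N, M_A = 17580 N·m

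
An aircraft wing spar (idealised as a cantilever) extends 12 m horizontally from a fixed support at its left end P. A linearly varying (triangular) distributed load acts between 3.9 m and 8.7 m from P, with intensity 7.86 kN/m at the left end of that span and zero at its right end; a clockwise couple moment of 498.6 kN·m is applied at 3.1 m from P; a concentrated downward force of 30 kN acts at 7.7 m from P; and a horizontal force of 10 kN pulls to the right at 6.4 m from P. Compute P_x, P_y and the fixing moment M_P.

Resultant of the triangular load: ½ × 7.86 × 4.8 = 18.864 kN, acting at 5.5 m from P (one-third of the span from the peak).
ΣF_x = 0: P_x + 10 = 0 → P_x = -10.00 kN.
ΣF_y = 0: P_y − ½·7.86·4.8 − 30 = 0 → P_y = 48.86 kN.
ΣM about P: M_P − (½·7.86·4.8)·5.5 − 498.6 − 30·7.7 = 0 → M_P = 833.4 kN·m.

P_x = -10.00 kN, P_y = 48.86 kN, M_P = 833.4 kN·m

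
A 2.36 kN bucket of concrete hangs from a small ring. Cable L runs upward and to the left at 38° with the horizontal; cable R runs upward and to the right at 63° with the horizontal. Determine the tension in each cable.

ΣF_x = 0: −T_L·cos38° + T_R·cos63° = 0 → T_R = 1.73574·T_L.
ΣF_y = 0: T_L·sin38° + T_R·sin63° = 2.36.
Substitute: T_L·(0.615661 + 1.73574·0.891007) = 2.36 → T_L = 1.09147 ≈ 1.091 kN.
Then T_R = 1.73574 × 1.09147 = 1.895 kN.

T_L = 1.091 kN, T_R = 1.895 kN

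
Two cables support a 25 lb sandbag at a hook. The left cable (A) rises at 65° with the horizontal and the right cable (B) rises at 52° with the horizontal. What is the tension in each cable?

ΣF_x = 0: −T_A·cos65° + T_B·cos52° = 0 → T_B = 0.686446·T_A.
ΣF_y = 0: T_A·sin65° + T_B·sin52° = 25.
Substitute: T_A·(0.906308 + 0.686446·0.788011) = 25 → T_A = 17.2743 ≈ 17.27 lb.
Then T_B = 0.686446 × 17.2743 = 11.86 lb.

T_A = 17.27 lb, T_B = 11.86 lb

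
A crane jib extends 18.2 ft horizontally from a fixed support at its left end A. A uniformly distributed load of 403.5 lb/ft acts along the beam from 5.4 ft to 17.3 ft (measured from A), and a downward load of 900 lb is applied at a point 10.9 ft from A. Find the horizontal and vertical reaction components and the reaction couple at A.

A_x = 0, A_y = 5702 lb, M_A = 64310 lb·ft

Resultant of the distributed load: 403.5 × 11.9 = 4801.65 lb at 11.35 ft from A.
ΣF_x = 0: A_x = 0.
ΣF_y = 0: A_y − 403.5·11.9 − 900 = 0 → A_y = 5702 lb.
ΣM about A: M_A − (403.5·11.9)·11.35 − 900·10.9 = 0 → M_A = 64310 lb·ft.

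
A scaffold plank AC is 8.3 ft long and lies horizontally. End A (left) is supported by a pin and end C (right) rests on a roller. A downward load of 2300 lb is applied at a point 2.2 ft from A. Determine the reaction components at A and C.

A_x = 0, A_y = 1690 lb, C_y = 609.6 lb

Moments about A: C_y·8.3 − 2300·2.2 = 0 → C_y = 5060/8.3 = 609.639 ≈ 609.6 lb.
ΣF_y = 0: A_y + 609.639 − 2300 = 0 → A_y = 1690 lb.
ΣF_x = 0: no horizontal applied forces, so A_x = 0.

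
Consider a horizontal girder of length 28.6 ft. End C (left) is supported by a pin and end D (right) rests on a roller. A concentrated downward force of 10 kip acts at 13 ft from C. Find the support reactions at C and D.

Moments about C: D_y·28.6 − 10·13 = 0 → D_y = 130/28.6 = 4.54545 ≈ 4.545 kip.
ΣF_y = 0: C_y + 4.54545 − 10 = 0 → C_y = 5.455 kip.
ΣF_x = 0: no horizontal applied forces, so C_x = 0.

C_x = 0, C_y = 5.455 kip, D_y = 4.545 kip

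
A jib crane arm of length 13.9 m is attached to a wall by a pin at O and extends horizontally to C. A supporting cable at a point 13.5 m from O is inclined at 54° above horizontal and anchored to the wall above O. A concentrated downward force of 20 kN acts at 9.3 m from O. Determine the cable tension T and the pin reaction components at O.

T = 17.03 kN, O_x = 10.01 kN, O_y = 6.222 kN

ΣM about O: T·sin54°·13.5 − 20·9.3 = 0 → T = 186/(13.5·0.809017) = 17.0303 ≈ 17.03 kN.
ΣF_x = 0: O_x − T·cos54° = 0 → O_x = 17.0303 × 0.587785 = 10.01 kN.
ΣF_y = 0: O_y + T·sin54° − 20 = 0 → O_y = 20 − 17.0303 × 0.809017 = 6.222 kN.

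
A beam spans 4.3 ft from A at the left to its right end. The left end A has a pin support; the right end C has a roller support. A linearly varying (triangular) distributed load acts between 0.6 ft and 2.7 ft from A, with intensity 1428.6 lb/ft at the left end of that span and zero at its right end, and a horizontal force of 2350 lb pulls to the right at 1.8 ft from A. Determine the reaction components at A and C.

A_x = -2350 lb, A_y = 1047 lb, C_y = 453.5 lb

Resultant of the triangular load: ½ × 1428.6 × 2.1 = 1500.03 lb, acting at 1.3 ft from A (one-third of the span from the peak).
Moments about A: C_y·4.3 − (½·1428.6·2.1)·1.3 = 0 → C_y = 1950.039/4.3 = 453.497 ≈ 453.5 lb.
ΣF_y = 0: A_y + 453.497 − ½·1428.6·2.1 = 0 → A_y = 1047 lb.
ΣF_x = 0: A_x + 2350 = 0 → A_x = -2350 lb.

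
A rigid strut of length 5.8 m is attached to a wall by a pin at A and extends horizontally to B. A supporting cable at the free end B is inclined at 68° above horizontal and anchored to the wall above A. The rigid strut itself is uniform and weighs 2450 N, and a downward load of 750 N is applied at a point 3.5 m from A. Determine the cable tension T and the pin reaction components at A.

T = 1809 N, A_x = 677.8 N, A_y = 1522 N

ΣM about A: T·sin68°·5.8 − 2450·2.9 − 750·3.5 = 0 → T = 9730/(5.8·0.927184) = 1809.33 ≈ 1809 N.
ΣF_x = 0: A_x − T·cos68° = 0 → A_x = 1809.33 × 0.374607 = 677.8 N.
ΣF_y = 0: A_y + T·sin68° − 2450 − 750 = 0 → A_y = 3200 − 1809.33 × 0.927184 = 1522 N.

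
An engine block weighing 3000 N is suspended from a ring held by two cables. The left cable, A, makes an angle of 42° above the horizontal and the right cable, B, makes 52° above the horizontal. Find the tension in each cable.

ΣF_x = 0: −T_A·cos42° + T_B·cos52° = 0 → T_B = 1.20707·T_A.
ΣF_y = 0: T_A·sin42° + T_B·sin52° = 3000.
Substitute: T_A·(0.669131 + 1.20707·0.788011) = 3000 → T_A = 1851.49 ≈ 1851 N.
Then T_B = 1.20707 × 1851.49 = 2235 N.

T_A = 1851 N, T_B = 2235 N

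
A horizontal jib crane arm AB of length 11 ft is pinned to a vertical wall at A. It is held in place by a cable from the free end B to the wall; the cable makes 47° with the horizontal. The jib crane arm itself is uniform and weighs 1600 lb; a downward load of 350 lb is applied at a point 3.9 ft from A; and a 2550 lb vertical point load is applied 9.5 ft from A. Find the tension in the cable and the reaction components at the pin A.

T = 4275 lb, A_x = 2915 lb, A_y = 1374 lb

ΣM about A: T·sin47°·11 − 1600·5.5 − 350·3.9 − 2550·9.5 = 0 → T = 34390/(11·0.731354) = 4274.76 ≈ 4275 lb.
ΣF_x = 0: A_x − T·cos47° = 0 → A_x = 4274.76 × 0.681998 = 2915 lb.
ΣF_y = 0: A_y + T·sin47° − 1600 − 350 − 2550 = 0 → A_y = 4500 − 4274.76 × 0.731354 = 1374 lb.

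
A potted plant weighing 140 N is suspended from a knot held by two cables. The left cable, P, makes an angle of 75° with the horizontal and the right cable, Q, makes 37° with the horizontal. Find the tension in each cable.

ΣF_x = 0: −T_P·cos75° + T_Q·cos37° = 0 → T_Q = 0.324077·T_P.
ΣF_y = 0: T_P·sin75° + T_Q·sin37° = 140.
Substitute: T_P·(0.965926 + 0.324077·0.601815) = 140 → T_P = 120.59 ≈ 120.6 N.
Then T_Q = 0.324077 × 120.59 = 39.08 N.

T_P = 120.6 N, T_Q = 39.08 N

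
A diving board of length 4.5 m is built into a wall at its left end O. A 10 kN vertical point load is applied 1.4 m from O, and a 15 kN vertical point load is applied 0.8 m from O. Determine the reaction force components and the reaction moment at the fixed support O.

ΣF_x = 0: O_x = 0.
ΣF_y = 0: O_y − 10 − 15 = 0 → O_y = 25.00 kN.
ΣM about O: M_O − 10·1.4 − 15·0.8 = 0 → M_O = 26.00 kN·m.

O_x = 0, O_y = 25.00 kN, M_O = 26.00 kN·m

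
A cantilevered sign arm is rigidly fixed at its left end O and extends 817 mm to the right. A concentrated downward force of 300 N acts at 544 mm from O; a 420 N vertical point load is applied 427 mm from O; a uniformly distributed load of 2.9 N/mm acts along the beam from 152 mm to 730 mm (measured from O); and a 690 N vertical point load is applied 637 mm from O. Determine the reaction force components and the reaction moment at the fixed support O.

O_x = 0, O_y = 3086 N, M_O = 1521000 N·mm

Resultant of the distributed load: 2.9 × 578 = 1676.2 N at 441 mm from O.
ΣF_x = 0: O_x = 0.
ΣF_y = 0: O_y − 300 − 420 − 2.9·578 − 690 = 0 → O_y = 3086 N.
ΣM about O: M_O − 300·544 − 420·427 − (2.9·578)·441 − 690·637 = 0 → M_O = 1521000 N·mm.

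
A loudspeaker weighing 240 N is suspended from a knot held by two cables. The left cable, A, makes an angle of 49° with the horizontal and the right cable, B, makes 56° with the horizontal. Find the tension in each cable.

T_A = 138.9 N, T_B = 163.0 N

ΣF_x = 0: −T_A·cos49° + T_B·cos56° = 0 → T_B = 1.17322·T_A.
ΣF_y = 0: T_A·sin49° + T_B·sin56° = 240.
Substitute: T_A·(0.75471 + 1.17322·0.829038) = 240 → T_A = 138.941 ≈ 138.9 N.
Then T_B = 1.17322 × 138.941 = 163.0 N.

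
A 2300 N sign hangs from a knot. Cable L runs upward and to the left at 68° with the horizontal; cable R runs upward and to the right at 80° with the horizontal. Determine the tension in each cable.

ΣF_x = 0: −T_L·cos68° + T_R·cos80° = 0 → T_R = 2.15727·T_L.
ΣF_y = 0: T_L·sin68° + T_R·sin80° = 2300.
Substitute: T_L·(0.927184 + 2.15727·0.984808) = 2300 → T_L = 753.683 ≈ 753.7 N.
Then T_R = 2.15727 × 753.683 = 1626 N.

T_L = 753.7 N, T_R = 1626 N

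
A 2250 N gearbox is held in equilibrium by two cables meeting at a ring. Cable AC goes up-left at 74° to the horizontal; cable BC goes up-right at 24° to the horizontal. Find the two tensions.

ΣF_x = 0: −T_AC·cos74° + T_BC·cos24° = 0 → T_BC = 0.301723·T_AC.
ΣF_y = 0: T_AC·sin74° + T_BC·sin24° = 2250.
Substitute: T_AC·(0.961262 + 0.301723·0.406737) = 2250 → T_AC = 2075.68 ≈ 2076 N.
Then T_BC = 0.301723 × 2075.68 = 626.3 N.

T_AC = 2076 N, T_BC = 626.3 N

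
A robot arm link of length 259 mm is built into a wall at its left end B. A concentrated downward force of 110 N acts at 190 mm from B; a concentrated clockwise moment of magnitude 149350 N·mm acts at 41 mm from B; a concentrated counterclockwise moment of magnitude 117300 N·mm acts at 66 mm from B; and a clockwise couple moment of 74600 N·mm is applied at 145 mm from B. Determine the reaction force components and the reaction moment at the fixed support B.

B_x = 0, B_y = 110.0 N, M_B = 127600 N·mm

ΣF_x = 0: B_x = 0.
ΣF_y = 0: B_y − 110 = 0 → B_y = 110.0 N.
ΣM about B: M_B − 110·190 − 149350 + 117300 − 74600 = 0 → M_B = 127600 N·mm.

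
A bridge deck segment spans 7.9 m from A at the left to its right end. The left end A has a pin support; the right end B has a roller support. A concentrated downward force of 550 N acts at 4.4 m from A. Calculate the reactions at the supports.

A_x = 0, A_y = 243.7 N, B_y = 306.3 N

ΣM about A: B_y·7.9 − 550·4.4 = 0 → B_y = 2420/7.9 = 306.329 ≈ 306.3 N.
ΣF_y = 0: A_y + 306.329 − 550 = 0 → A_y = 243.7 N.
ΣF_x = 0: no horizontal applied forces, so A_x = 0.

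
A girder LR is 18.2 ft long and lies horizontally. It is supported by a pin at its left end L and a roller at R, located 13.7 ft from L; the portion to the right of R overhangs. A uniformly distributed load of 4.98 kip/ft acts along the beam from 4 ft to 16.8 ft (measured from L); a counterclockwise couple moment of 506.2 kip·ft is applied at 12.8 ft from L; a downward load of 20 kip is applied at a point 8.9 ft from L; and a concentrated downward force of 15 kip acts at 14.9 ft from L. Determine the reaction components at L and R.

L_x = 0, L_y = 58.00 kip, R_y = 40.75 kip

Resultant of the distributed load: 4.98 × 12.8 = 63.744 kip at 10.4 ft from L.
Taking moments about L: R_y·13.7 − (4.98·12.8)·10.4 + 506.2 − 20·8.9 − 15·14.9 = 0 → R_y = 558.2376/13.7 = 40.7473 ≈ 40.75 kip.
ΣF_y = 0: L_y + 40.7473 − 4.98·12.8 − 20 − 15 = 0 → L_y = 58.00 kip.
ΣF_x = 0: no horizontal applied forces, so L_x = 0.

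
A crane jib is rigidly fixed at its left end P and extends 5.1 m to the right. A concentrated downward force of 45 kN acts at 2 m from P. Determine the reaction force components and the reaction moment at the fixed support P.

P_x = 0, P_y = 45.00 kN, M_P = 90.00 kN·m

ΣF_x = 0: P_x = 0.
ΣF_y = 0: P_y − 45 = 0 → P_y = 45.00 kN.
ΣM about P: M_P − 45·2 = 0 → M_P = 90.00 kN·m.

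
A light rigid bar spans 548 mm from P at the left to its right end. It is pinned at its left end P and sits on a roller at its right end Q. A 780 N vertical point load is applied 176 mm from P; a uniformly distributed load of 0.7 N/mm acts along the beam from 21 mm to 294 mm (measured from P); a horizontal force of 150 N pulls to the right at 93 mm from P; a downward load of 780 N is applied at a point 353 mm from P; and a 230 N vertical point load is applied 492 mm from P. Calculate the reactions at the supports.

P_x = -150.0 N, P_y = 966.7 N, Q_y = 1014 N

Resultant of the distributed load: 0.7 × 273 = 191.1 N at 157.5 mm from P.
Taking moments about P: Q_y·548 − 780·176 − (0.7·273)·157.5 − 780·353 − 230·492 = 0 → Q_y = 555878.25/548 = 1014.38 ≈ 1014 N.
ΣF_y = 0: P_y + 1014.38 − 780 − 0.7·273 − 780 − 230 = 0 → P_y = 966.7 N.
ΣF_x = 0: P_x + 150 = 0 → P_x = -150.0 N.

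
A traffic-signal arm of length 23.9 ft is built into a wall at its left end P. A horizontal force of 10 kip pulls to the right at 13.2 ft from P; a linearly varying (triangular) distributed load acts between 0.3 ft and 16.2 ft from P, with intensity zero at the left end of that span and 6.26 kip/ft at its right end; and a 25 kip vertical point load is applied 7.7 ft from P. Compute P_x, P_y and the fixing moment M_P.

Resultant of the triangular load: ½ × 6.26 × 15.9 = 49.767 kip, acting at 10.9 ft from P (one-third of the span from the peak).
ΣF_x = 0: P_x + 10 = 0 → P_x = -10.00 kip.
ΣF_y = 0: P_y − ½·6.26·15.9 − 25 = 0 → P_y = 74.77 kip.
ΣM about P: M_P − (½·6.26·15.9)·10.9 − 25·7.7 = 0 → M_P = 735.0 kip·ft.

P_x = -10.00 kip, P_y = 74.77 kip, M_P = 735.0 kip·ft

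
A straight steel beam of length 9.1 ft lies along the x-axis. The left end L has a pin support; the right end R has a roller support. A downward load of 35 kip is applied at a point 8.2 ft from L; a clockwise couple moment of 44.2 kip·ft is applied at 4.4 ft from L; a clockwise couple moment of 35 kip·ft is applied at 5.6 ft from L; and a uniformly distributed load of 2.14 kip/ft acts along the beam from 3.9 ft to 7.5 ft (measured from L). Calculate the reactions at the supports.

Resultant of the distributed load: 2.14 × 3.6 = 7.704 kip at 5.7 ft from L.
ΣM about L: R_y·9.1 − 35·8.2 − 44.2 − 35 − (2.14·3.6)·5.7 = 0 → R_y = 410.1128/9.1 = 45.0673 ≈ 45.07 kip.
ΣF_y = 0: L_y + 45.0673 − 35 − 2.14·3.6 = 0 → L_y = -2.363 kip.
ΣF_x = 0: no horizontal applied forces, so L_x = 0.

L_x = 0, L_y = -2.363 kip, R_y = 45.07 kip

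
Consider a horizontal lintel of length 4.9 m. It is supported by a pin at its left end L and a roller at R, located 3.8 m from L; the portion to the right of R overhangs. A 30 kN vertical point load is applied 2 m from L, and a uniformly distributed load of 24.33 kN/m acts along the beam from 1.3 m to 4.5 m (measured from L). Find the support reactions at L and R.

L_x = 0, L_y = 32.65 kN, R_y = 75.21 kN

Resultant of the distributed load: 24.33 × 3.2 = 77.856 kN at 2.9 m from L.
ΣM about L: R_y·3.8 − 30·2 − (24.33·3.2)·2.9 = 0 → R_y = 285.7824/3.8 = 75.2059 ≈ 75.21 kN.
ΣF_y = 0: L_y + 75.2059 − 30 − 24.33·3.2 = 0 → L_y = 32.65 kN.
ΣF_x = 0: no horizontal applied forces, so L_x = 0.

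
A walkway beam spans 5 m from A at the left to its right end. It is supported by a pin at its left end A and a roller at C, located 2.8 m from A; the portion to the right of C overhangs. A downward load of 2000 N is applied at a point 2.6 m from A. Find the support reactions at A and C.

ΣM about A: C_y·2.8 − 2000·2.6 = 0 → C_y = 5200/2.8 = 1857.14 ≈ 1857 N.
ΣF_y = 0: A_y + 1857.14 − 2000 = 0 → A_y = 142.9 N.
ΣF_x = 0: no horizontal applied forces, so A_x = 0.

A_x = 0, A_y = 142.9 N, C_y = 1857 N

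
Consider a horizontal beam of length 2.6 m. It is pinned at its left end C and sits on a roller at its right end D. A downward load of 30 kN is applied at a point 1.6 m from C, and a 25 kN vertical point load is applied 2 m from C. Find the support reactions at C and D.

C_x = 0, C_y = 17.31 kN, D_y = 37.69 kN

Taking moments about C: D_y·2.6 − 30·1.6 − 25·2 = 0 → D_y = 98/2.6 = 37.6923 ≈ 37.69 kN.
ΣF_y = 0: C_y + 37.6923 − 30 − 25 = 0 → C_y = 17.31 kN.
ΣF_x = 0: no horizontal applied forces, so C_x = 0.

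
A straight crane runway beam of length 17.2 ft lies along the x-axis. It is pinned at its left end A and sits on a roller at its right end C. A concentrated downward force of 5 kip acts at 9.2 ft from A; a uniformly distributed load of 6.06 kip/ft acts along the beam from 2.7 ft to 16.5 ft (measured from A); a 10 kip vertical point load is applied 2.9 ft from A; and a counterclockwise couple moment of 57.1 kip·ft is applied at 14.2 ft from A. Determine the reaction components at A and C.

Resultant of the distributed load: 6.06 × 13.8 = 83.628 kip at 9.6 ft from A.
ΣM about A: C_y·17.2 − 5·9.2 − (6.06·13.8)·9.6 − 10·2.9 + 57.1 = 0 → C_y = 820.7288/17.2 = 47.7168 ≈ 47.72 kip.
ΣF_y = 0: A_y + 47.7168 − 5 − 6.06·13.8 − 10 = 0 → A_y = 50.91 kip.
ΣF_x = 0: no horizontal applied forces, so A_x = 0.

A_x = 0, A_y = 50.91 kip, C_y = 47.72 kip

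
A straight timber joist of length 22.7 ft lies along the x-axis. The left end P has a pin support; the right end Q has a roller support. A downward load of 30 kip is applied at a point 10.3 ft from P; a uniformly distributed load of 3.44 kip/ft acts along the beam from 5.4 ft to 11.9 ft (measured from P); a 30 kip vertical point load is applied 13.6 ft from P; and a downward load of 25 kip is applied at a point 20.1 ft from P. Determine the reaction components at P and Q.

Resultant of the distributed load: 3.44 × 6.5 = 22.36 kip at 8.65 ft from P.
Moments about P: Q_y·22.7 − 30·10.3 − (3.44·6.5)·8.65 − 30·13.6 − 25·20.1 = 0 → Q_y = 1412.914/22.7 = 62.2429 ≈ 62.24 kip.
ΣF_y = 0: P_y + 62.2429 − 30 − 3.44·6.5 − 30 − 25 = 0 → P_y = 45.12 kip.
ΣF_x = 0: no horizontal applied forces, so P_x = 0.

P_x = 0, P_y = 45.12 kip, Q_y = 62.24 kip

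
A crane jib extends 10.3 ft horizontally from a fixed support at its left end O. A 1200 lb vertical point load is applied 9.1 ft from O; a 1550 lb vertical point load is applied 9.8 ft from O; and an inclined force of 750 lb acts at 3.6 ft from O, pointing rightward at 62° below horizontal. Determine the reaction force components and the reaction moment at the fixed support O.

ΣF_x = 0: O_x + 750·cos62° = 0 → O_x = -352.1 lb.
ΣF_y = 0: O_y − 1200 − 1550 − 750·sin62° = 0 → O_y = 3412 lb.
ΣM about O: M_O − 1200·9.1 − 1550·9.8 − 750·sin62°·3.6 = 0 → M_O = 28490 lb·ft.

O_x = -352.1 lb, O_y = 3412 lb, M_O = 28490 lb·ft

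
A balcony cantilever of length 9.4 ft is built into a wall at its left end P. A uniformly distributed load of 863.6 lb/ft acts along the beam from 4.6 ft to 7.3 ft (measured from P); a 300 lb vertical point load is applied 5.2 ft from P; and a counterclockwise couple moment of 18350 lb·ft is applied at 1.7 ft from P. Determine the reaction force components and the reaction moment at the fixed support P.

P_x = 0, P_y = 2632 lb, M_P = -2916 lb·ft

Resultant of the distributed load: 863.6 × 2.7 = 2331.72 lb at 5.95 ft from P.
ΣF_x = 0: P_x = 0.
ΣF_y = 0: P_y − 863.6·2.7 − 300 = 0 → P_y = 2632 lb.
ΣM about P: M_P − (863.6·2.7)·5.95 − 300·5.2 + 18350 = 0 → M_P = -2916 lb·ft.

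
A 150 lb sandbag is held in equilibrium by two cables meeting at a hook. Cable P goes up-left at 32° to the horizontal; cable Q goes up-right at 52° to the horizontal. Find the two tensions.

ΣF_x = 0: −T_P·cos32° + T_Q·cos52° = 0 → T_Q = 1.37746·T_P.
ΣF_y = 0: T_P·sin32° + T_Q·sin52° = 150.
Substitute: T_P·(0.529919 + 1.37746·0.788011) = 150 → T_P = 92.8578 ≈ 92.86 lb.
Then T_Q = 1.37746 × 92.8578 = 127.9 lb.

T_P = 92.86 lb, T_Q = 127.9 lb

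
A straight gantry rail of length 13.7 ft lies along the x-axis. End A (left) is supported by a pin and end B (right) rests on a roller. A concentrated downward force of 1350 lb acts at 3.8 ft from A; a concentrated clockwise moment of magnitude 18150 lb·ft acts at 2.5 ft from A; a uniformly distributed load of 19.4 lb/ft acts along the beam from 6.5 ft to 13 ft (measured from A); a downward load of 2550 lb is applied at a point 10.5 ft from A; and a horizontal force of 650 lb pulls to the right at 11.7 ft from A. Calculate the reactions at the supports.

A_x = -650.0 lb, A_y = 282.7 lb, B_y = 3743 lb

Resultant of the distributed load: 19.4 × 6.5 = 126.1 lb at 9.75 ft from A.
ΣM about A: B_y·13.7 − 1350·3.8 − 18150 − (19.4·6.5)·9.75 − 2550·10.5 = 0 → B_y = 51284.475/13.7 = 3743.39 ≈ 3743 lb.
ΣF_y = 0: A_y + 3743.39 − 1350 − 19.4·6.5 − 2550 = 0 → A_y = 282.7 lb.
ΣF_x = 0: A_x + 650 = 0 → A_x = -650.0 lb.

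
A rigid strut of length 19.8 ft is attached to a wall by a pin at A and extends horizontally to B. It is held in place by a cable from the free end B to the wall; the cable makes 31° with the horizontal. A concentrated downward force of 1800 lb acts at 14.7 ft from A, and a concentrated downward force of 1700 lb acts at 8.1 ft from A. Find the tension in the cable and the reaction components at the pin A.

T = 3945 lb, A_x = 3382 lb, A_y = 1468 lb

ΣM about A: T·sin31°·19.8 − 1800·14.7 − 1700·8.1 = 0 → T = 40230/(19.8·0.515038) = 3944.99 ≈ 3945 lb.
ΣF_x = 0: A_x − T·cos31° = 0 → A_x = 3944.99 × 0.857167 = 3382 lb.
ΣF_y = 0: A_y + T·sin31° − 1800 − 1700 = 0 → A_y = 3500 − 3944.99 × 0.515038 = 1468 lb.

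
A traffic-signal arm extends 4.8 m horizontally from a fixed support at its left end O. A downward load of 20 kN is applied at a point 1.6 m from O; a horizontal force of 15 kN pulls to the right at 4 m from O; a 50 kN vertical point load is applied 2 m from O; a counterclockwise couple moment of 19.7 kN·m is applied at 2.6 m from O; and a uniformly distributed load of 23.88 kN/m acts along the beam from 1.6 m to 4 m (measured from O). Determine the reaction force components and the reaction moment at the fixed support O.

Resultant of the distributed load: 23.88 × 2.4 = 57.312 kN at 2.8 m from O.
ΣF_x = 0: O_x + 15 = 0 → O_x = -15.00 kN.
ΣF_y = 0: O_y − 20 − 50 − 23.88·2.4 = 0 → O_y = 127.3 kN.
ΣM about O: M_O − 20·1.6 − 50·2 + 19.7 − (23.88·2.4)·2.8 = 0 → M_O = 272.8 kN·m.

O_x = -15.00 kN, O_y = 127.3 kN, M_O = 272.8 kN·m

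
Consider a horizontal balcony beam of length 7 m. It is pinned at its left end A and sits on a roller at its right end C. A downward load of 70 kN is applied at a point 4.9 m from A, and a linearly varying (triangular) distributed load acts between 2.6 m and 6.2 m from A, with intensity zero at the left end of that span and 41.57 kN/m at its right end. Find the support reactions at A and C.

Resultant of the triangular load: ½ × 41.57 × 3.6 = 74.826 kN, acting at 5 m from A (one-third of the span from the peak).
ΣM about A: C_y·7 − 70·4.9 − (½·41.57·3.6)·5 = 0 → C_y = 717.13/7 = 102.447 ≈ 102.4 kN.
ΣF_y = 0: A_y + 102.447 − 70 − ½·41.57·3.6 = 0 → A_y = 42.38 kN.
ΣF_x = 0: no horizontal applied forces, so A_x = 0.

A_x = 0, A_y = 42.38 kN, C_y = 102.4 kN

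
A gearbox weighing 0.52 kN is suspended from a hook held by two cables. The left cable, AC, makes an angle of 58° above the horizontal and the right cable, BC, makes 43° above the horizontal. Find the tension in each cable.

ΣF_x = 0: −T_AC·cos58° + T_BC·cos43° = 0 → T_BC = 0.724573·T_AC.
ΣF_y = 0: T_AC·sin58° + T_BC·sin43° = 0.52.
Substitute: T_AC·(0.848048 + 0.724573·0.681998) = 0.52 → T_AC = 0.387422 ≈ 0.3874 kN.
Then T_BC = 0.724573 × 0.387422 = 0.2807 kN.

T_AC = 0.3874 kN, T_BC = 0.2807 kN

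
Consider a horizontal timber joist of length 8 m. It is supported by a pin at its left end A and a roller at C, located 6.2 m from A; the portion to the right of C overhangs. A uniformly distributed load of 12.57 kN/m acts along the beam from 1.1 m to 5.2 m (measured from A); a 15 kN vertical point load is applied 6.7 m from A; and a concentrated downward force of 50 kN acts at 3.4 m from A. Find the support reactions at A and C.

A_x = 0, A_y = 46.72 kN, C_y = 69.81 kN

Resultant of the distributed load: 12.57 × 4.1 = 51.537 kN at 3.15 m from A.
ΣM about A: C_y·6.2 − (12.57·4.1)·3.15 − 15·6.7 − 50·3.4 = 0 → C_y = 432.84155/6.2 = 69.8132 ≈ 69.81 kN.
ΣF_y = 0: A_y + 69.8132 − 12.57·4.1 − 15 − 50 = 0 → A_y = 46.72 kN.
ΣF_x = 0: no horizontal applied forces, so A_x = 0.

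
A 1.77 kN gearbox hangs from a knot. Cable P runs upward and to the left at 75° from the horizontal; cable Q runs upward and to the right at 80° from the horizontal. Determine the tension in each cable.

T_P = 0.7273 kN, T_Q = 1.084 kN

ΣF_x = 0: −T_P·cos75° + T_Q·cos80° = 0 → T_Q = 1.49048·T_P.
ΣF_y = 0: T_P·sin75° + T_Q·sin80° = 1.77.
Substitute: T_P·(0.965926 + 1.49048·0.984808) = 1.77 → T_P = 0.727269 ≈ 0.7273 kN.
Then T_Q = 1.49048 × 0.727269 = 1.084 kN.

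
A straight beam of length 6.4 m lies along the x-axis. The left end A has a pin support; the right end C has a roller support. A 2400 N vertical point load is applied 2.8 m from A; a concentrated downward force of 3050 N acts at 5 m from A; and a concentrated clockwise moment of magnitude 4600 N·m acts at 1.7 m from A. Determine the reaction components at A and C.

A_x = 0, A_y = 1298 N, C_y = 4152 N

ΣM about A: C_y·6.4 − 2400·2.8 − 3050·5 − 4600 = 0 → C_y = 26570/6.4 = 4151.56 ≈ 4152 N.
ΣF_y = 0: A_y + 4151.56 − 2400 − 3050 = 0 → A_y = 1298 N.
ΣF_x = 0: no horizontal applied forces, so A_x = 0.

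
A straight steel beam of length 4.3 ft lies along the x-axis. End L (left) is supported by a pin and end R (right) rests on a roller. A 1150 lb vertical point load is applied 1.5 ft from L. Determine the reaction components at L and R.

Moments about L: R_y·4.3 − 1150·1.5 = 0 → R_y = 1725/4.3 = 401.163 ≈ 401.2 lb.
ΣF_y = 0: L_y + 401.163 − 1150 = 0 → L_y = 748.8 lb.
ΣF_x = 0: no horizontal applied forces, so L_x = 0.

L_x = 0, L_y = 748.8 lb, R_y = 401.2 lb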